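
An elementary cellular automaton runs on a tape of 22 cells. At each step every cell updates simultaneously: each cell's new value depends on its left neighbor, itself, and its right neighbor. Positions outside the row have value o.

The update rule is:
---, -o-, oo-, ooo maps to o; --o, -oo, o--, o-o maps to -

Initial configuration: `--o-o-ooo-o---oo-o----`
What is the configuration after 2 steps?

step 1: --o-o--oo-o-o--o-o-oo-
step 2: --o-o---o-o-o--o-o--o-

--o-o---o-o-o--o-o--o-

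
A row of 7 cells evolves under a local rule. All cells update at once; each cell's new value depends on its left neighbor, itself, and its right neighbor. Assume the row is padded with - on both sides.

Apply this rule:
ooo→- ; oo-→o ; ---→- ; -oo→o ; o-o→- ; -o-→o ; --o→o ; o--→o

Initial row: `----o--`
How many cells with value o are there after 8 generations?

---ooo-
--oo-oo
-ooo-oo
oo-o-oo
oo-o-oo  (fixed point — unchanged through generation 8)
count of o: 5

5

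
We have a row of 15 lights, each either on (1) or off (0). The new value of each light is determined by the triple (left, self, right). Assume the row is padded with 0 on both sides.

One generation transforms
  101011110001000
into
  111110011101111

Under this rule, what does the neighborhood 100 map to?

At position 8 the neighborhood is 100; the next row has 1 there.

1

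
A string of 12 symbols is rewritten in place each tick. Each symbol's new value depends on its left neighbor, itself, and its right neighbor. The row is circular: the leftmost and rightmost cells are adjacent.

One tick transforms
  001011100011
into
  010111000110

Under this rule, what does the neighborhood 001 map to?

At position 1 the neighborhood is 001; the next row has 1 there.

1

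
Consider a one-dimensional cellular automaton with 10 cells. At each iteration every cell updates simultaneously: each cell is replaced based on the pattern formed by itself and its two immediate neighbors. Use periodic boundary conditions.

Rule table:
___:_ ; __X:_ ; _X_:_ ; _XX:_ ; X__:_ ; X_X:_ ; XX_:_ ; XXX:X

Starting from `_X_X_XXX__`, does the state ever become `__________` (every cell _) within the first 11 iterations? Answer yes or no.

______X___
__________
all cells are _ at iteration 2

yes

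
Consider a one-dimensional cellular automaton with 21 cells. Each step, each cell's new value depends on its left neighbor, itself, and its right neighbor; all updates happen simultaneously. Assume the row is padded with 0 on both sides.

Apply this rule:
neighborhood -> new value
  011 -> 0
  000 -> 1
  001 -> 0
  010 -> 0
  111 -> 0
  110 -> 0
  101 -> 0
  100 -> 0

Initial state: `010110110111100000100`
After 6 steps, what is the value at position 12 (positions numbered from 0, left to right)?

000000000000001110001
111111111111100000100
000000000000001110001  (repeats step 1; period 2)
step 6: 111111111111100000100
position 12 holds 1

1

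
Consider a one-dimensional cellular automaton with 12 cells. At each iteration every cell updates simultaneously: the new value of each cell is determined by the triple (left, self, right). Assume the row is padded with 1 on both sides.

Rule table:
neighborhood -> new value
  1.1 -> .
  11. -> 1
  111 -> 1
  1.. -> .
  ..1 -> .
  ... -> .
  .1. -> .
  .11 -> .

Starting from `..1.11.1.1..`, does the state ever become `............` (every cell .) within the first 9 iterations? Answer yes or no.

yes

.....1......
............
all cells are . at iteration 2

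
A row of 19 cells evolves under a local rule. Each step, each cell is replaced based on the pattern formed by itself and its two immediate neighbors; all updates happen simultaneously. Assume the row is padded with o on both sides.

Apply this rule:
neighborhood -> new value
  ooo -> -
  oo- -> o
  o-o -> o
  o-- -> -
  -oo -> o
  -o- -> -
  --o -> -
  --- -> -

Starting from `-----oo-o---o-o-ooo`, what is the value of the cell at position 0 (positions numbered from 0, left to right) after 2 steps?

-----ooo-----o-oo--
-----o-o------ooo--
position 0 holds -

-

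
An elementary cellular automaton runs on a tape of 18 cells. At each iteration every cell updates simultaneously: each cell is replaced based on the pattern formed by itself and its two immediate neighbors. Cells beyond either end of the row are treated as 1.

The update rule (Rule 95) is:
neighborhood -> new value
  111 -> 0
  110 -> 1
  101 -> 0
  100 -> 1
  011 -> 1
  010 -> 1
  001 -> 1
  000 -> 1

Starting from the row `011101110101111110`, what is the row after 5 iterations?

010101010101000010

010101010101000010
010101010101111110
010101010101000010  (repeats iteration 1; period 2)
iteration 5: 010101010101000010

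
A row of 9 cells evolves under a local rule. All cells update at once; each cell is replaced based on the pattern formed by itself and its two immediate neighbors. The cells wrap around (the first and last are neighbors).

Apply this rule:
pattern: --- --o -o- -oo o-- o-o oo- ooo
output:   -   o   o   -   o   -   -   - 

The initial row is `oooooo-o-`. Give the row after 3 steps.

-------o-
------ooo
o----o---

o----o---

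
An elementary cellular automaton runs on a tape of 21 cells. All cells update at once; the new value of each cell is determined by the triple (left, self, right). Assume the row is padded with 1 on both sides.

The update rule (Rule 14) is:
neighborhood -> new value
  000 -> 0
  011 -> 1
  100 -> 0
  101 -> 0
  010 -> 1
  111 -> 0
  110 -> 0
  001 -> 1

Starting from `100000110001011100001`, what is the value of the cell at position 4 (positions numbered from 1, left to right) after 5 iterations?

0

000001100011010000011
000011000110010000110
000110001100110001100
001100011001100011001
011000110011000110011
position 4 holds 0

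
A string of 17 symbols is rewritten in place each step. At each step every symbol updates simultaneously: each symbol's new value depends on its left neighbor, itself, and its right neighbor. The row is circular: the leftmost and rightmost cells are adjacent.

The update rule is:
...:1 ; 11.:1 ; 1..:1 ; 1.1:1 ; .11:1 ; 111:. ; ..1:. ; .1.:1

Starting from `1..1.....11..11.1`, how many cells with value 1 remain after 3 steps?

12

11.11111.111.1111
.111...111.111...
.1.111.1.111.1111
count of 1: 12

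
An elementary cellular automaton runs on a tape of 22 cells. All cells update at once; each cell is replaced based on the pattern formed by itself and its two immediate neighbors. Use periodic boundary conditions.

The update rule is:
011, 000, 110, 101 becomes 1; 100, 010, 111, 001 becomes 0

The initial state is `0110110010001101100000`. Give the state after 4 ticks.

0111110000101111101111
1100010110011000111001
0101001110011010101001
1010001010011101010000

1010001010011101010000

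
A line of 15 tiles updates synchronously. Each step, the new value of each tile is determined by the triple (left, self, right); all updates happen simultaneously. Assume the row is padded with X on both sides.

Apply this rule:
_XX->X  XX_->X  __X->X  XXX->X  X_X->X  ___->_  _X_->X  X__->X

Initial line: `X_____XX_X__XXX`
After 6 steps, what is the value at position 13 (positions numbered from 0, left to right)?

X

XX___XXXXXXXXXX
XXX_XXXXXXXXXXX
XXXXXXXXXXXXXXX
XXXXXXXXXXXXXXX  (fixed point — unchanged through step 6)
position 13 holds X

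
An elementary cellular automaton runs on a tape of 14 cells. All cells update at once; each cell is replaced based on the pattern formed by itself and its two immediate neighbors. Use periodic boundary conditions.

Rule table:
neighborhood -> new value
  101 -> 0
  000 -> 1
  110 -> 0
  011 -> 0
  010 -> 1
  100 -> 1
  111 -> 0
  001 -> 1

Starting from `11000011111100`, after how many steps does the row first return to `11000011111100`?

step 1: 00111100000011
step 2: 11000011111100

2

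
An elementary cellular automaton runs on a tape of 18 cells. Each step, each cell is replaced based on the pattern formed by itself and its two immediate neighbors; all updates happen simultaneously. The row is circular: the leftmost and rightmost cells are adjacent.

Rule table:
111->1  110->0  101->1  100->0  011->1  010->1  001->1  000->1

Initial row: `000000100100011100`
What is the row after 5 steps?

111111101101111001
111111011011110011
111110110111100111
111101101111001111
111011011110011111

111011011110011111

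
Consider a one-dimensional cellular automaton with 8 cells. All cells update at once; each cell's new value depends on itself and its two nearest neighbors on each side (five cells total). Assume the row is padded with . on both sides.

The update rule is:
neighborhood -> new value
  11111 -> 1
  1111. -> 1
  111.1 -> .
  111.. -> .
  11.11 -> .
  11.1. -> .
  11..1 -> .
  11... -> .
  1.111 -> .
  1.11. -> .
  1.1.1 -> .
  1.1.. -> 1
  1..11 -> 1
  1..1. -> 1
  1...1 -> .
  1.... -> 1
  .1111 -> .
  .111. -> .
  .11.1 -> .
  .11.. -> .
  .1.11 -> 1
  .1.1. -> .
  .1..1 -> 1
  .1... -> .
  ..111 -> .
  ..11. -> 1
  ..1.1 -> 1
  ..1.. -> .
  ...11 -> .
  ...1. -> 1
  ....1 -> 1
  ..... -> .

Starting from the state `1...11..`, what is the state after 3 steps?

1.1.....

step 1: ....1..1
step 2: ..11.11.
step 3: 1.1.....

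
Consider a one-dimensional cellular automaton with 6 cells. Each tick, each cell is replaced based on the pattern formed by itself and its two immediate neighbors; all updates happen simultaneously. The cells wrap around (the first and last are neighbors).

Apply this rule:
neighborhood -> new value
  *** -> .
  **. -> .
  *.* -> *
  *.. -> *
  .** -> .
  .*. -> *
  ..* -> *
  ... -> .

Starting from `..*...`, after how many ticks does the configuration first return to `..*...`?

4

.***..
*...*.
**.***
..*...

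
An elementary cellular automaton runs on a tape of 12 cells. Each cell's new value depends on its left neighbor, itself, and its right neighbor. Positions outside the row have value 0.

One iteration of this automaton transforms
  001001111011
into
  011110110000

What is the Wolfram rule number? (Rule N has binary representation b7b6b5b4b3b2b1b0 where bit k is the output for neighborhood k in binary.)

position 6: 111 → 1  (bit 7 = 1)
position 8: 110 → 0  (bit 6 = 0)
position 9: 101 → 0  (bit 5 = 0)
position 3: 100 → 1  (bit 4 = 1)
position 5: 011 → 0  (bit 3 = 0)
position 2: 010 → 1  (bit 2 = 1)
position 1: 001 → 1  (bit 1 = 1)
position 0: 000 → 0  (bit 0 = 0)
bits b7..b0 = 10010110 = 150

150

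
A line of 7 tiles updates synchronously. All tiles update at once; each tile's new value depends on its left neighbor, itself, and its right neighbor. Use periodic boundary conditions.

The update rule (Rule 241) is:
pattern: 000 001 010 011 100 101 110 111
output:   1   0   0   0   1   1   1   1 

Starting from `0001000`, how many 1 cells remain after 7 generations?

5

1100111
1110011
1111001
1111100
0111110
0011111
1001111
count of 1: 5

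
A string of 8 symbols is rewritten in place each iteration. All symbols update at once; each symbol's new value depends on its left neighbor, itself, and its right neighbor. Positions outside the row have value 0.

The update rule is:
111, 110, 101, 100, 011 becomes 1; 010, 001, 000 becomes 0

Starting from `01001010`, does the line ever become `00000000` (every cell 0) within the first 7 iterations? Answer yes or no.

00100101
00010010
00001001
00000100
00000010
00000001
00000000
all cells are 0 at iteration 7

yes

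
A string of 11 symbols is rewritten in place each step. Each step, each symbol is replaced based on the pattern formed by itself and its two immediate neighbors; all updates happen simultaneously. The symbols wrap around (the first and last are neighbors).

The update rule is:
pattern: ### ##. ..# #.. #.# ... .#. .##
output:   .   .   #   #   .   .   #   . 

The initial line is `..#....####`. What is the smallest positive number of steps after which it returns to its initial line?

11

####..#....
....####..#
#..#....###
.####..#...
#....####..
##..#....##
..####..#..
.#....####.
###..#....#
...####..#.
..#....####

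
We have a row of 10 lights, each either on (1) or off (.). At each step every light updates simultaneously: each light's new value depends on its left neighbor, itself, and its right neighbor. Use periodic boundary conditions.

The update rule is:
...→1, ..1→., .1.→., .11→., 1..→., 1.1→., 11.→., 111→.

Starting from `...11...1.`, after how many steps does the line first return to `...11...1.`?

11....1...
...11...1.

2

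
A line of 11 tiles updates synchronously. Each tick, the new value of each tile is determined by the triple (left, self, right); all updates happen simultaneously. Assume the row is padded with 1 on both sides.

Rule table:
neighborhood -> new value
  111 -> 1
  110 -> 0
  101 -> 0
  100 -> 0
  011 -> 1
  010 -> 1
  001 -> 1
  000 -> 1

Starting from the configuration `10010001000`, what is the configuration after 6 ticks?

01010111111

00110111011
01100110011
01001100111
01011001111
01010011111
01010111111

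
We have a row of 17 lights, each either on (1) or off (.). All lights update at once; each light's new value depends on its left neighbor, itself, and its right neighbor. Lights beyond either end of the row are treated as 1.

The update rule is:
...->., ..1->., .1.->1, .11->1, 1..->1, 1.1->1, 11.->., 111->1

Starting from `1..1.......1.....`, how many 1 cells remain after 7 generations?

15

generation 1: .1.11......11....
generation 2: 1111.1.....1.1...
generation 3: 111.111....1111..
generation 4: 11.111.1...111.1.
generation 5: 1.111.111..11.111
generation 6: .111.111.1.1.1111
generation 7: 111.111.111111111
count of 1: 15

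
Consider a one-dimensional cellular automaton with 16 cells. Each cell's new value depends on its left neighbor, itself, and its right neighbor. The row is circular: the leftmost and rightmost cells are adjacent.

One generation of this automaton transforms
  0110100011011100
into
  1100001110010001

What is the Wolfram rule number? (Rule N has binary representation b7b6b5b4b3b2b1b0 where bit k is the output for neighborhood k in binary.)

position 12: 111 → 0  (bit 7 = 0)
position 2: 110 → 0  (bit 6 = 0)
position 3: 101 → 0  (bit 5 = 0)
position 5: 100 → 0  (bit 4 = 0)
position 1: 011 → 1  (bit 3 = 1)
position 4: 010 → 0  (bit 2 = 0)
position 0: 001 → 1  (bit 1 = 1)
position 6: 000 → 1  (bit 0 = 1)
bits b7..b0 = 00001011 = 11

11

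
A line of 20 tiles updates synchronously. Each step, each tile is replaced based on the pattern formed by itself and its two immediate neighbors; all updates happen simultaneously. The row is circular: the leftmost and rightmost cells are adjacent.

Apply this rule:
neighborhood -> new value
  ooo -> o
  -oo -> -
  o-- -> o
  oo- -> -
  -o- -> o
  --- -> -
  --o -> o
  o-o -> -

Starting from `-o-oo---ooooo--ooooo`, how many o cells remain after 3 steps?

-o---o-o-ooo-oo-ooo-
ooo-oo-o--o------o-o
oo-----ooooo----oo--
count of o: 9

9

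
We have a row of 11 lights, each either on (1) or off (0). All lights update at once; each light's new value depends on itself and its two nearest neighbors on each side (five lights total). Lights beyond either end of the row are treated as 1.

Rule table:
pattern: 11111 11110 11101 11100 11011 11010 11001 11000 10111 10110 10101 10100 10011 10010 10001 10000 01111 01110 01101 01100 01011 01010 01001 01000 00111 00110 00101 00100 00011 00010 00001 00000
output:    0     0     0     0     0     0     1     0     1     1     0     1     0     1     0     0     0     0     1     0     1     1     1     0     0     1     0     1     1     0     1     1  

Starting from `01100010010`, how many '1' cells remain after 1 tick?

5

01000011101
count of 1: 5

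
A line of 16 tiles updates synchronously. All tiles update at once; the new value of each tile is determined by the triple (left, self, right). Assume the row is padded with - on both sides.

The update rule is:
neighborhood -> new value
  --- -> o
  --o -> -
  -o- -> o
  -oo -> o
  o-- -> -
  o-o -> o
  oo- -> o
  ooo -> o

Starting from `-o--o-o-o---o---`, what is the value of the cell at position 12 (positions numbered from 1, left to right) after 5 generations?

generation 1: -o--ooooo-o-o-oo
generation 2: -o--oooooooooooo
generation 3: -o--oooooooooooo  (fixed point — unchanged through generation 5)
position 12 holds o

o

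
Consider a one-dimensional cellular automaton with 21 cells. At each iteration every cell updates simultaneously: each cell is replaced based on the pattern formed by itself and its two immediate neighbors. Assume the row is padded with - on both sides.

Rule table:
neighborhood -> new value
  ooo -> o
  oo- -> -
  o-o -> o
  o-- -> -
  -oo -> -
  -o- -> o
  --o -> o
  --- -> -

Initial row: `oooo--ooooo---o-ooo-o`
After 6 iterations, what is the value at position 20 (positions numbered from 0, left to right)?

-

iteration 1: -oo--o-ooo---ooo-o-oo
iteration 2: o---ooo-o---o-o-ooo--
iteration 3: o--o-o-oo--ooooo-o---
iteration 4: o-ooooo---o-ooo-oo---
iteration 5: oo-ooo---ooo-o-o-----
iteration 6: --o-o---o-o-oooo-----
position 20 holds -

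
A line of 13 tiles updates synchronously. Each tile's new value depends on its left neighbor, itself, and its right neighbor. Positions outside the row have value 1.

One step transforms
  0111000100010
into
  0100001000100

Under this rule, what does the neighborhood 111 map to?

0

At position 2 the neighborhood is 111; the next row has 0 there.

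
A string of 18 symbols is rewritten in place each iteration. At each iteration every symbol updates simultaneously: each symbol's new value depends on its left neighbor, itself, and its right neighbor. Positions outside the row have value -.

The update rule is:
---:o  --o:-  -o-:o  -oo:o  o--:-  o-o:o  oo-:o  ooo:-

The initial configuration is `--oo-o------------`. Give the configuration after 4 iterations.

o-oooo-ooooooooooo
ooo--ooo---------o
o-o--o-o-ooooooo-o
ooo--ooooo-----ooo

ooo--ooooo-----ooo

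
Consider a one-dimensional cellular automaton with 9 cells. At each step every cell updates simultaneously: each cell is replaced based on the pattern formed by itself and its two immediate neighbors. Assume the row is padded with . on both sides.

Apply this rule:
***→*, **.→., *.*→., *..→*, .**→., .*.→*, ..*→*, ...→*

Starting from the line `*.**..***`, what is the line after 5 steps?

******...

*...**.*.
****...**
.**.***..
*....*.**
******...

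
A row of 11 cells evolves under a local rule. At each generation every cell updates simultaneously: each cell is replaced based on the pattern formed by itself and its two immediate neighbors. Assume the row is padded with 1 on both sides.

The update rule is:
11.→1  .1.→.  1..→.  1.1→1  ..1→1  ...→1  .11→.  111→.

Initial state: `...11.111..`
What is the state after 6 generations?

11.11.11.1.

.11.11..1.1
1.11.1.1.1.
11.11.1.1.1
.11.11.1.1.
1.11.11.1.1
11.11.11.1.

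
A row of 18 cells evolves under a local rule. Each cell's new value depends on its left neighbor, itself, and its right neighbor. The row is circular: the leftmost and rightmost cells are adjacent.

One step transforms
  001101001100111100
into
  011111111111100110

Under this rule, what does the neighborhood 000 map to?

At position 0 the neighborhood is 000; the next row has 0 there.

0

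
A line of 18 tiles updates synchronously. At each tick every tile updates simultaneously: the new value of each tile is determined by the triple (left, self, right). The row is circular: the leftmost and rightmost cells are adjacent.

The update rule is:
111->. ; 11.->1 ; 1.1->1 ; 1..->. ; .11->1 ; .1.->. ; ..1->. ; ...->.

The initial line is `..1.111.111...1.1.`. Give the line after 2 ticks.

...11.111.1....1..
...1111.11........

...1111.11........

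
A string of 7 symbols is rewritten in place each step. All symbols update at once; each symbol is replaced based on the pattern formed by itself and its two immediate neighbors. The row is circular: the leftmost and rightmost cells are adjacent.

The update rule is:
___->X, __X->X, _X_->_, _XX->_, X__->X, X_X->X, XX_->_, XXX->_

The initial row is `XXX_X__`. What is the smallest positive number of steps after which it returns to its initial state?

___X_XX
XXX_X__

2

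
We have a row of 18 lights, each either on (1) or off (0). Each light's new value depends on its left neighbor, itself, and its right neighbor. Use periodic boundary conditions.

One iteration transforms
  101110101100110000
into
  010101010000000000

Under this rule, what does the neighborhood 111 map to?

1

At position 3 the neighborhood is 111; the next row has 1 there.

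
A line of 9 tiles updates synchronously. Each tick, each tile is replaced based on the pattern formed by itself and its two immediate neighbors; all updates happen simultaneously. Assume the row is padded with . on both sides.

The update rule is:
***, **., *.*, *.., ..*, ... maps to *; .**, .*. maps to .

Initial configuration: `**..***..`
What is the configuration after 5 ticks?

.*.*.***.

.***.****
*.***.***
.*.***.**
*.*.***.*
.*.*.***.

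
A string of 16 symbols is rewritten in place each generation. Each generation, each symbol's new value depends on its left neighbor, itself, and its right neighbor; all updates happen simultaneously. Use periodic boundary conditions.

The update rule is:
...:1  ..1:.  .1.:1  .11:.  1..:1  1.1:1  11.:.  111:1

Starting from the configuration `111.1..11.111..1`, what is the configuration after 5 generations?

.11..111..1..111

11.111...1.1.1..
..1.1.11.111111.
1.1111..1.1111.1
.1.11.1.11.11.1.
.11..111..1..111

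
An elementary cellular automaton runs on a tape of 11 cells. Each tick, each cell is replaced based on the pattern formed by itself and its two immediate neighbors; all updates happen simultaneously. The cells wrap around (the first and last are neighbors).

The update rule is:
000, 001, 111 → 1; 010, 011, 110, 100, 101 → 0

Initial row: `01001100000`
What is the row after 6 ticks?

01001000010

10010001111
00100110111
01001000010
10010011100
00100101001
01001000010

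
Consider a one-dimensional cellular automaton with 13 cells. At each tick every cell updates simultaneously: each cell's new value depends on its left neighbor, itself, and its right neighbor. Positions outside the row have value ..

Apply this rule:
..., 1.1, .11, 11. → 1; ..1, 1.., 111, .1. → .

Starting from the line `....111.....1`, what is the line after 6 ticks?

tick 1: 111.1.1.111..
tick 2: 1.11.1.11.1.1
tick 3: .1111.1111.1.
tick 4: .1..111..11..
tick 5: ....1.1..11.1
tick 6: 111..1...111.

111..1...111.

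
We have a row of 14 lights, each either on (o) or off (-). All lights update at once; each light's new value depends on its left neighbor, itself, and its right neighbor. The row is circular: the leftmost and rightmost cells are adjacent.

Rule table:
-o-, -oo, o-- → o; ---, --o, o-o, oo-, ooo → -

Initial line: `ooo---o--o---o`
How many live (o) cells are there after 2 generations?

generation 1: ---o--oo-oo--o
generation 2: o--oo-o--o-o-o
count of o: 7

7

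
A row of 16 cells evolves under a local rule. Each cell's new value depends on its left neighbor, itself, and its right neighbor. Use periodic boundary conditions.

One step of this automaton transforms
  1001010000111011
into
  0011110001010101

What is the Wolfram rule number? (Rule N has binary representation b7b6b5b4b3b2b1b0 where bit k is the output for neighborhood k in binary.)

166

position 11: 111 → 1  (bit 7 = 1)
position 0: 110 → 0  (bit 6 = 0)
position 4: 101 → 1  (bit 5 = 1)
position 1: 100 → 0  (bit 4 = 0)
position 10: 011 → 0  (bit 3 = 0)
position 3: 010 → 1  (bit 2 = 1)
position 2: 001 → 1  (bit 1 = 1)
position 7: 000 → 0  (bit 0 = 0)
bits b7..b0 = 10100110 = 166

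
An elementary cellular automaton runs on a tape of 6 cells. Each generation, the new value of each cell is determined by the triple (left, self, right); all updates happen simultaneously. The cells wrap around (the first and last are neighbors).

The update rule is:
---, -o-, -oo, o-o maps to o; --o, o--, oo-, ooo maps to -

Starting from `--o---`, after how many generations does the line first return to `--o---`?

o-o-oo
-oooo-
-o----
-o-ooo
oooo--
o-----
o-ooo-
ooo--o
-----o
-ooo-o
oo--oo
----o-
ooo-o-
o--ooo
---o--
oo-o-o
--oooo
--o---

18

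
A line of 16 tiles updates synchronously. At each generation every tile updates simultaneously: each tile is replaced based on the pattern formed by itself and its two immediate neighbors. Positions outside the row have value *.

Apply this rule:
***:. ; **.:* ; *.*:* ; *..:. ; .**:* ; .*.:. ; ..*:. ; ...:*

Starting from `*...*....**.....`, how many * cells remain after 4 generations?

generation 1: *.*...**.**.***.
generation 2: **..*.*******.**
generation 3: .*...**.....***.
generation 4: *..*.**.***.*.**
count of *: 10

10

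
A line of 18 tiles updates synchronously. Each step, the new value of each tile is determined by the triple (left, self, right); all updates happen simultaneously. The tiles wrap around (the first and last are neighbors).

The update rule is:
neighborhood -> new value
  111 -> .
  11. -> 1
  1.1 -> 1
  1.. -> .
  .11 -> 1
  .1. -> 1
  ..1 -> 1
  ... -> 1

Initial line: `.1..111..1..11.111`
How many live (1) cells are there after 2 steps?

11.11.1.11.11111.1
.11111111111...111
count of 1: 14

14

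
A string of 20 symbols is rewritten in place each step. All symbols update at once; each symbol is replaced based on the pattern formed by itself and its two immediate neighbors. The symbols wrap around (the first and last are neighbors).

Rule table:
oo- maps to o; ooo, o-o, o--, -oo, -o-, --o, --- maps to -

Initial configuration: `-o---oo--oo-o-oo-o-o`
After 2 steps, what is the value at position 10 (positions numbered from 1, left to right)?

-

------o---o----o----
--------------------
position 10 holds -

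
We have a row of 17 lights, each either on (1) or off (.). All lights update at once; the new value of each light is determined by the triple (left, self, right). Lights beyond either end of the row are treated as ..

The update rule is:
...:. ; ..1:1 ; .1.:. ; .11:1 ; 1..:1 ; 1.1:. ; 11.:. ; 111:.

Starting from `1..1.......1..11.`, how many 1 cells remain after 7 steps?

step 1: .11.1.....1.111.1
step 2: 11...1...1..1....
step 3: 1.1.1.1.1.11.1...
step 4: ..........1...1..
step 5: .........1.1.1.1.
step 6: ........1.......1
step 7: .......1.1.....1.
count of 1: 3

3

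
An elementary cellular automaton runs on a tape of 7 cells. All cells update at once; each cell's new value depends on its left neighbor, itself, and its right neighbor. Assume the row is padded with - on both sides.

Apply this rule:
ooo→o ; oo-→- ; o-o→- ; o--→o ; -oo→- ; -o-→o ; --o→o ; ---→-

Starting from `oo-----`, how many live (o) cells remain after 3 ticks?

--o----
-ooo---
o-o-o--
count of o: 3

3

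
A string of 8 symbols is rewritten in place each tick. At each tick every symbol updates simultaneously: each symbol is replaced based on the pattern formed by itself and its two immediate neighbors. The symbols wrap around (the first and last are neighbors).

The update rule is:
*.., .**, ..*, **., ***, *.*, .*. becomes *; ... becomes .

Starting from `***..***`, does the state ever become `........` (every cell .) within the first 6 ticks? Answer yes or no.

no

********
********  (fixed point — unchanged through tick 6)
tick 6 is ********, still not uniform .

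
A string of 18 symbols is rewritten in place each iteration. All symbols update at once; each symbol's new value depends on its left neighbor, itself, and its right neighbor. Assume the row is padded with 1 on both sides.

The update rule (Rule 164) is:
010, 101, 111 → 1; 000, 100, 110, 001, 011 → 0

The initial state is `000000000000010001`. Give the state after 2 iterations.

000000000000010000

000000000000010000
000000000000010000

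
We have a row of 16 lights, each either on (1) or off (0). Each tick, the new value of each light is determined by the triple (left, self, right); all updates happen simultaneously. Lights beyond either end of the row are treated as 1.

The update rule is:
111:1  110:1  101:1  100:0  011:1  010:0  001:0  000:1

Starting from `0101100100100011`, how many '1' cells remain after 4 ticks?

1011100000001011
1111101111100111
1111111111100111
1111111111100111
count of 1: 14

14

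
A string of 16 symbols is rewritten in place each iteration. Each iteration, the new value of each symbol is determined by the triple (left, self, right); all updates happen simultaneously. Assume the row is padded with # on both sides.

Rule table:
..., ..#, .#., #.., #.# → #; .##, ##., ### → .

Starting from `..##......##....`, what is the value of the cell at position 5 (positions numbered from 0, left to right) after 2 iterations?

.

iteration 1: ##..######..####
iteration 2: ..##......##....
position 5 holds .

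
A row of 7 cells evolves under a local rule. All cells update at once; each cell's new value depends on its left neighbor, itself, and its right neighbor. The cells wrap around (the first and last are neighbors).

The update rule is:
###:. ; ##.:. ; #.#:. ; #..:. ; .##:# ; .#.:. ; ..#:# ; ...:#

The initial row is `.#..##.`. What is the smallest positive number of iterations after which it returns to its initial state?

7

iteration 1: #..##..
iteration 2: ..##..#
iteration 3: .##..#.
iteration 4: ##..#..
iteration 5: #..#..#
iteration 6: ..#..##
iteration 7: .#..##.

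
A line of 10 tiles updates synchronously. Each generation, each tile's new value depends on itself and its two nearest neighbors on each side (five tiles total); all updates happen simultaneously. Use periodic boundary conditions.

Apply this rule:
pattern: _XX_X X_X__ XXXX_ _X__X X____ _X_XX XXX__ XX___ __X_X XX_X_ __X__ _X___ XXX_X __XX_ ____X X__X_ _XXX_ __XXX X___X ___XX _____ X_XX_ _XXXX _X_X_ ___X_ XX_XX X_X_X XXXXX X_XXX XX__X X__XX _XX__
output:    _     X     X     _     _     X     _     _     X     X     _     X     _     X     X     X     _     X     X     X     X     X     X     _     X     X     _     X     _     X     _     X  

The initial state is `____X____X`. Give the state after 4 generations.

X_XX_X_XX_
_XX_X_XX_X
XX_X_XX_X_
X_X_XX_X_X

X_X_XX_X_X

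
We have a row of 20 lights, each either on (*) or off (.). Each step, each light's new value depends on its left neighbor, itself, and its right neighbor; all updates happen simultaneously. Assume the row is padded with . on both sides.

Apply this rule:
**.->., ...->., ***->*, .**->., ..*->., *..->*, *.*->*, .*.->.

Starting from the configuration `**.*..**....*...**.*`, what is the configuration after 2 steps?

...*.*...*....*....*

..*.*...*....*....*.
...*.*...*....*....*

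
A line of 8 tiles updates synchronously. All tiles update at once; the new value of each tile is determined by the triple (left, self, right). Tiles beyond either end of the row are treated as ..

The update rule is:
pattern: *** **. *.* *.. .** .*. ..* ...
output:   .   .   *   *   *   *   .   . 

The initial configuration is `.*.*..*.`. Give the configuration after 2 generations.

.****.**
.*...**.

.*...**.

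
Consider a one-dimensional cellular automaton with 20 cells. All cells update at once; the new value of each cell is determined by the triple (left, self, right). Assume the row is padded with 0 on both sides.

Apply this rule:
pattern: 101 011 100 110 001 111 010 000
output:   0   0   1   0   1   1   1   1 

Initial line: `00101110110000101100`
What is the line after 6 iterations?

00111111110111100010

11100100001111100011
01011111110111011100
11001111100010001011
00110111011111111000
11000010001111110111
00111111110111100010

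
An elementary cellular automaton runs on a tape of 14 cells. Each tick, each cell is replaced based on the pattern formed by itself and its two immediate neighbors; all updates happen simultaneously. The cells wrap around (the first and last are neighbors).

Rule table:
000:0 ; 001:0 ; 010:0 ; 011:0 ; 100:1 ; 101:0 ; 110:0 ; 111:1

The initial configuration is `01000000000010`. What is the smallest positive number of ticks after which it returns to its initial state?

tick 1: 00100000000001
tick 2: 10010000000000
tick 3: 01001000000000
tick 4: 00100100000000
tick 5: 00010010000000
tick 6: 00001001000000
tick 7: 00000100100000
tick 8: 00000010010000
tick 9: 00000001001000
tick 10: 00000000100100
tick 11: 00000000010010
tick 12: 00000000001001
tick 13: 10000000000100
tick 14: 01000000000010

14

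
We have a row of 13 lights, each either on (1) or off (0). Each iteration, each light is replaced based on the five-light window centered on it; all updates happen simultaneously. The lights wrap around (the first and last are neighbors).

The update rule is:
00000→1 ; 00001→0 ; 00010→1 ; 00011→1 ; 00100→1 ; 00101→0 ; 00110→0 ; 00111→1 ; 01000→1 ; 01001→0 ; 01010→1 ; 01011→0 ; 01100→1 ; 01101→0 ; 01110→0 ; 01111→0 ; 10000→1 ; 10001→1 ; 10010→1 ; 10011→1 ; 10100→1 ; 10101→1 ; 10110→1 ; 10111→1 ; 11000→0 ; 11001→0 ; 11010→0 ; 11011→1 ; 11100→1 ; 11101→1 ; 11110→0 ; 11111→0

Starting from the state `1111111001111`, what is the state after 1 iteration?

0000001011000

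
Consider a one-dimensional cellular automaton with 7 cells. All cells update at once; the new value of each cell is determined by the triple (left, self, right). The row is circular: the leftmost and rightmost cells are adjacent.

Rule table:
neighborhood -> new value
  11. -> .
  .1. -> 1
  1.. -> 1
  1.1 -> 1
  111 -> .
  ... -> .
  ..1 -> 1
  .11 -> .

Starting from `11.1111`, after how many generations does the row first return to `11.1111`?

4

..1....
.111...
1...1..
11.1111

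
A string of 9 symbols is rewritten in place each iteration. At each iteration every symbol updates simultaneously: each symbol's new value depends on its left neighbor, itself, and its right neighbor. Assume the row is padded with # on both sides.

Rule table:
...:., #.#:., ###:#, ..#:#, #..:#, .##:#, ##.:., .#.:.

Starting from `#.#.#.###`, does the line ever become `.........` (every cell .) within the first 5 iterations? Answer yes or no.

......###
#....####
.#..#####
..#######
#########
iteration 5 is #########, still not uniform .

no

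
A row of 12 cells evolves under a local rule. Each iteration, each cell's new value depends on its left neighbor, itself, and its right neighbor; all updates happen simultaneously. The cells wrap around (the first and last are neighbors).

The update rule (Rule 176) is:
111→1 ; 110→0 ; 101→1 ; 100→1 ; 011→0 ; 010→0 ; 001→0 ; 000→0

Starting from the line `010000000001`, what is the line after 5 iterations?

101000000000
010100000000
001010000000
000101000000
000010100000

000010100000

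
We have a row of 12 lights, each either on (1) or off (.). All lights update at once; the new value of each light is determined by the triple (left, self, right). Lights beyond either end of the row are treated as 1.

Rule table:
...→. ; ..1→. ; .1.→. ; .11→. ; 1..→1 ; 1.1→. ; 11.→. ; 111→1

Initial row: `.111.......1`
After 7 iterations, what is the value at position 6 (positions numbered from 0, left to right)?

..1.1.......
1....1......
.1....1.....
..1....1....
1..1....1...
.1..1....1..
..1..1....1.
position 6 holds .

.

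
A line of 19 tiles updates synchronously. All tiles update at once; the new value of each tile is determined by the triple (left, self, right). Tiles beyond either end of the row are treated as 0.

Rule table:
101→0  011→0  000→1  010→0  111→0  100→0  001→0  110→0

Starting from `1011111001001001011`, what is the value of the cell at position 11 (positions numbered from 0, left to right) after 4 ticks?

0000000000000000000
1111111111111111111
0000000000000000000  (repeats tick 1; period 2)
tick 4: 1111111111111111111
position 11 holds 1

1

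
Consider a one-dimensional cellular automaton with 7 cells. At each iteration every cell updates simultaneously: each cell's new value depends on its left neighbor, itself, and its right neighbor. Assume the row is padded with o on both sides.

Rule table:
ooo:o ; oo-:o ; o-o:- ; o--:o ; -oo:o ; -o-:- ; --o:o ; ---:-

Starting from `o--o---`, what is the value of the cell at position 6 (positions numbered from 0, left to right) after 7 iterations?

ooo-o-o
ooo---o
oooo-oo
oooo-oo  (fixed point — unchanged through iteration 7)
position 6 holds o

o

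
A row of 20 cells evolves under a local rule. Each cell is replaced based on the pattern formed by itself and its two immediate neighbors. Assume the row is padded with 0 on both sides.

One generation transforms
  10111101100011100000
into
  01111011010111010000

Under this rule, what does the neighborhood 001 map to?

1

At position 11 the neighborhood is 001; the next row has 1 there.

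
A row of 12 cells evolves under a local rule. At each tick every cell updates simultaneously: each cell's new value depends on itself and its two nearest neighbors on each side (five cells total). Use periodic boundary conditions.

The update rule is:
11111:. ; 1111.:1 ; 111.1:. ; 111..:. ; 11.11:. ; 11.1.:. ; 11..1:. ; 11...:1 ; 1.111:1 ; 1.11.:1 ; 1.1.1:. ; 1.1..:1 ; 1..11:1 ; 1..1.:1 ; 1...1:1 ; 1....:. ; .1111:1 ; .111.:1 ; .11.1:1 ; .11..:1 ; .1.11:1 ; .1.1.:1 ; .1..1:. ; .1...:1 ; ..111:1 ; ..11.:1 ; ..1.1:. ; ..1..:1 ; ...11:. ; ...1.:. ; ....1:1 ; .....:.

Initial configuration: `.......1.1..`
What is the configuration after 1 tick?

.....1..111.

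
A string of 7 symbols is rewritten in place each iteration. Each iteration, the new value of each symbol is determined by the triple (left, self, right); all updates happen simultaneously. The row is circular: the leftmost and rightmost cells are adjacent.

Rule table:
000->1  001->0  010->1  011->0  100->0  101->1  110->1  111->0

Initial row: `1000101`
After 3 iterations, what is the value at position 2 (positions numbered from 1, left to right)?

0

1010110
1111011
0001100
position 2 holds 0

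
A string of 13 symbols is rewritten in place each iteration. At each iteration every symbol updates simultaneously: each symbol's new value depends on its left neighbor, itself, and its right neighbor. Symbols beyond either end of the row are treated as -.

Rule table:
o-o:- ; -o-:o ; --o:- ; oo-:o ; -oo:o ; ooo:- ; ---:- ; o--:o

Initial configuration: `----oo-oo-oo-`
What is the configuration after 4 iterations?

----oo-oo-ooo
----oo-oo-o-o
----oo-oo-o-o  (fixed point — unchanged through iteration 4)

----oo-oo-o-o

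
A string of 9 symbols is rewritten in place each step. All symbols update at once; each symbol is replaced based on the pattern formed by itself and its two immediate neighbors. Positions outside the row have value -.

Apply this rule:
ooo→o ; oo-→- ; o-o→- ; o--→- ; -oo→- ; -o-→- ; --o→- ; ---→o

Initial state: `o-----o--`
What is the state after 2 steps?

step 1: --ooo---o
step 2: o--o--o--

o--o--o--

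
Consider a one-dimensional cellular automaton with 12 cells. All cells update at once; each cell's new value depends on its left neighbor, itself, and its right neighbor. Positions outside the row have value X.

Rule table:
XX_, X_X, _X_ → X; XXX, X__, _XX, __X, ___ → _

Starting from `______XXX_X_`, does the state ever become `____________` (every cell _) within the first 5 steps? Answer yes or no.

yes

________XXXX
____________
all cells are _ at step 2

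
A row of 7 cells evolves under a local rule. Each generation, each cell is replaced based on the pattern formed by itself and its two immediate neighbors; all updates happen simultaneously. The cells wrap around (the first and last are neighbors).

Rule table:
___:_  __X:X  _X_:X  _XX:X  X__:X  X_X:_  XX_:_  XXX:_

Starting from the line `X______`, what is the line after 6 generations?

generation 1: XX____X
generation 2: __X__XX
generation 3: XXXXXX_
generation 4: X______  (repeats generation 0; period 4)
generation 6: __X__XX

__X__XX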